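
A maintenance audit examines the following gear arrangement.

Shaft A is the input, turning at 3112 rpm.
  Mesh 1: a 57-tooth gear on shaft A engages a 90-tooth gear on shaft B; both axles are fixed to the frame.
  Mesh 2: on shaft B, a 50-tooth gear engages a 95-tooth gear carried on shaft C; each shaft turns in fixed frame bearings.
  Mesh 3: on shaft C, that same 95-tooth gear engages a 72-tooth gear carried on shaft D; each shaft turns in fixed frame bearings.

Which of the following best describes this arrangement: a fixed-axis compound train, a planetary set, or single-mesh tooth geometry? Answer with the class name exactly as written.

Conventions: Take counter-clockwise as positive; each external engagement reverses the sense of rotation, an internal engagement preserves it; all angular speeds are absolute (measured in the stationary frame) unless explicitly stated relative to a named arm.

recognized (4 fixed axles, 3 meshes): fixed-axis compound train
classification: fixed-axis compound train

fixed-axis compound train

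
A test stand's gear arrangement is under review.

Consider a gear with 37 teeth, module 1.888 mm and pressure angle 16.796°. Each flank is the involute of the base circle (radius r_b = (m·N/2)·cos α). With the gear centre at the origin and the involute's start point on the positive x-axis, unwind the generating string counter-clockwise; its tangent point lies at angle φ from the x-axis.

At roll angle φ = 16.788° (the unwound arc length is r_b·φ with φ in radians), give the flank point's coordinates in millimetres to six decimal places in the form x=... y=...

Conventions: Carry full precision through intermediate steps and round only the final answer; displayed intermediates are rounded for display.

x=34.842665 y=0.277981

recognized (one wheel, involute flank): single-mesh tooth geometry, m = 1.888, N = 37
pitch radius r_p = m·N/2 = 1.888·37/2 = 34.928000
base radius r_b = r_p·cos α = 34.928000·cos 16.796° = 33.437960
roll angle φ = 16.788° = 0.29300587 rad
x = r_b·(cos φ + φ·sin φ) = 34.842665
y = r_b·(sin φ − φ·cos φ) = 0.277981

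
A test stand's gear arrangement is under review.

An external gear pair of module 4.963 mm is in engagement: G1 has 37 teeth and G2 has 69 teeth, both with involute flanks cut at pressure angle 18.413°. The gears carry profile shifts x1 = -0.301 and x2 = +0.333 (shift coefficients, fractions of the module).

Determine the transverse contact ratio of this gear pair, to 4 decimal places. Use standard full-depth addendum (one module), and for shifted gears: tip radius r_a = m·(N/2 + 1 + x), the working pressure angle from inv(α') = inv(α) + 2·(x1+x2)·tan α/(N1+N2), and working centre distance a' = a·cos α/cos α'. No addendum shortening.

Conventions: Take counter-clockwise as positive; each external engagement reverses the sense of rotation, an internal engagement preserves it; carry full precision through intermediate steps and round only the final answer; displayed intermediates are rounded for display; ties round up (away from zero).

recognized (one external pair, fixed centres): single-mesh tooth geometry, m = 4.963, N1 = 37, N2 = 69
base radii: r_b1 = 87.114948, r_b2 = 162.457605
tip radii: r_a1 = 95.284637, r_a2 = 177.839179
inv(α') = inv(18.413°) + 2·(-0.301+0.333)·tan α/(37+69) = 0.01174127  ⇒  α' = 18.51629°
a' = a·cos α / cos α' = 263.0390·cos 18.413°/cos 18.51629° = 263.197387
action lengths: √(r_a1²−r_b1²) = 38.602435, √(r_a2²−r_b2²) = 72.348464
base pitch p_b = π·m·cos α = 14.793496
CR = (38.602435 + 72.348464 − 263.197387·sin 18.51629°)/14.793496 = 1.849879
contact ratio ≈ 1.8499

1.8499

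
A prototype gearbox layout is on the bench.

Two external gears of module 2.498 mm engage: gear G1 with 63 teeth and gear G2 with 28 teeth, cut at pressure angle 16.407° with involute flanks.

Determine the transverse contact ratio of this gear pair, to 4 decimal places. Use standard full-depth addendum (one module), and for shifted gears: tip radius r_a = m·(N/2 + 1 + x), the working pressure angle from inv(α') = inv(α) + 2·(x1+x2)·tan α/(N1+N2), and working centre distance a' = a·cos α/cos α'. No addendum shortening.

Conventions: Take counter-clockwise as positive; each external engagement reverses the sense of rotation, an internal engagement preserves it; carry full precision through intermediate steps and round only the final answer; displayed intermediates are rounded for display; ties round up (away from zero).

1.9227

recognized (one external pair, fixed centres): single-mesh tooth geometry, m = 2.498, N1 = 63, N2 = 28
base radii: r_b1 = 75.482824, r_b2 = 33.547922
tip radii: r_a1 = 81.185000, r_a2 = 37.470000
no profile shift: α' = α, a' = a
action lengths: √(r_a1²−r_b1²) = 29.888920, √(r_a2²−r_b2²) = 16.689453
base pitch p_b = π·m·cos α = 7.528136
CR = (29.888920 + 16.689453 − 113.659000·sin 16.40700°)/7.528136 = 1.922708
contact ratio ≈ 1.9227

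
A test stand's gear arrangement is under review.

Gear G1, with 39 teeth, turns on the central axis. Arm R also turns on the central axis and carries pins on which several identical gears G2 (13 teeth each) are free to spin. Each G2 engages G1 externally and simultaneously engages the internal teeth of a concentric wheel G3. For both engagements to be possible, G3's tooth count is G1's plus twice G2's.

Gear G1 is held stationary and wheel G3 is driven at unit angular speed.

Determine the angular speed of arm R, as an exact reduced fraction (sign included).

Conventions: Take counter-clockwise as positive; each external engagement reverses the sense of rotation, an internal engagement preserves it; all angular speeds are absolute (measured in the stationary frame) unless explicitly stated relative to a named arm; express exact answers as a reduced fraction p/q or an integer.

5/8

recognized (axles ride arm R): planetary set, 39/13/65 teeth
ring teeth: 39 + 2·13 = 65
39(ω_sun−ω_arm) = −65(ω_ring−ω_arm),  ω_sun = 0, ω_ring = 1
39(0−ω_arm) = −65(1−ω_arm)  ⇒  104·ω_arm = 65  ⇒  ω_arm = 5/8
exact speed ratio = 5/8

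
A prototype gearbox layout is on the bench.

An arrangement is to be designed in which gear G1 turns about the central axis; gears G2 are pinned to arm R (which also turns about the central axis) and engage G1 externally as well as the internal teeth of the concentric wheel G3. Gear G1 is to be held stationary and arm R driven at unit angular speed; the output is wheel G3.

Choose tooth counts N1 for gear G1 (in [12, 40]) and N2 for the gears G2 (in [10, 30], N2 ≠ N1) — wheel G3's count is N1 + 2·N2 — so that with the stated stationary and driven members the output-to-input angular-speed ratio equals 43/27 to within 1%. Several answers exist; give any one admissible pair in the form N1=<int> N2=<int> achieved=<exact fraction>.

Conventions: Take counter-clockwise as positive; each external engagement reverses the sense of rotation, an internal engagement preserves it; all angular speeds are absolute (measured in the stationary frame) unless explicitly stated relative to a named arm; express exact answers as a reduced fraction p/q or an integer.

design class (target 43/27): planetary set
Willis with ω_sun = 0: ω_ring/ω_arm = (N1+N3)/N3; set equal to 43/27  ⇒  N3/N1 = 1/(43/27 − 1) = 27/16
N3 = N1 + 2·N2  ⇒  N2/N1 = (N3/N1 − 1)/2 = (27/16 − 1)/2 = 11/32
smallest multiple with N1 ≥ 12 and N2 ≥ 10: k = 1  ⇒  N1 = 1·32 = 32, N2 = 1·11 = 11 (N1 ≤ 40, N2 ≤ 30, N2 ≠ N1 ✓), N3 = 32 + 2·11 = 54
check: (N1+N3)/N3 with N1 = 32, N3 = 54 gives 43/27; |achieved − target| = 0 ≤ 43/2700 ✓

N1=32 N2=11 achieved=43/27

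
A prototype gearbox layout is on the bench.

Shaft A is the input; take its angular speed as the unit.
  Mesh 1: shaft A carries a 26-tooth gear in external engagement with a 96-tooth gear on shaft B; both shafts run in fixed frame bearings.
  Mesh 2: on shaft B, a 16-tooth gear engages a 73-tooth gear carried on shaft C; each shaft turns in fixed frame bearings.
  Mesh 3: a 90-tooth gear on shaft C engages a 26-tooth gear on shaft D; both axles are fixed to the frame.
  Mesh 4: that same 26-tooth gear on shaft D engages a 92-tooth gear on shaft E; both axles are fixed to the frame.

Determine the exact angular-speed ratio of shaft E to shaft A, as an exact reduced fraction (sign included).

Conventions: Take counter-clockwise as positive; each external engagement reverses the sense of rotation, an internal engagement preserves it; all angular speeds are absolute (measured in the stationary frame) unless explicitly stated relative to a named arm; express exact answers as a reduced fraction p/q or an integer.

195/3358

class = fixed-axis compound train [4 meshes; 4 ratios multiply, 4 sense flips]
mesh 1 [26T→96T]: running ratio 13/48, sense −
mesh 2 [16T→73T]: running ratio 13/219, sense +
mesh 3 [90T→26T]: running ratio 15/73, sense −
mesh 4 [26T→92T]: running ratio 195/3358, sense +
ω_out/ω_in = 195/3358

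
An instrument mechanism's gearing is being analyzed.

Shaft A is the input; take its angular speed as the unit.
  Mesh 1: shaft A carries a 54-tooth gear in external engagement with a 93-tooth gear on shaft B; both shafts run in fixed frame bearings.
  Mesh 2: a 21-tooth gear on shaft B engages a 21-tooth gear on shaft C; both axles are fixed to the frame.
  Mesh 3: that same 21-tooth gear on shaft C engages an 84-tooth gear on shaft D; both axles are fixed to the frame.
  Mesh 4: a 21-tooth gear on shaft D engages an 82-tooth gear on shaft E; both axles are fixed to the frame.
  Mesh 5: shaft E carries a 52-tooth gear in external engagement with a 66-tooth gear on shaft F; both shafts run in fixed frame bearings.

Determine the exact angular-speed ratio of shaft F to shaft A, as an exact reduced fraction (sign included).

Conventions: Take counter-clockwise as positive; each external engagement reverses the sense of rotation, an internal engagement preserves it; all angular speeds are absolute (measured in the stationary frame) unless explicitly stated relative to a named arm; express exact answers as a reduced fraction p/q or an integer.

class = fixed-axis compound train [5 meshes; 5 ratios multiply, 5 sense flips]
mesh 1 [54T→93T]: running ratio 18/31, sense −
mesh 2 [21T→21T]: running ratio 18/31, sense +
mesh 3 [21T→84T]: running ratio 9/62, sense −
mesh 4 [21T→82T]: running ratio 189/5084, sense +
mesh 5 [52T→66T]: running ratio 819/27962, sense −
ω_out/ω_in = -819/27962

-819/27962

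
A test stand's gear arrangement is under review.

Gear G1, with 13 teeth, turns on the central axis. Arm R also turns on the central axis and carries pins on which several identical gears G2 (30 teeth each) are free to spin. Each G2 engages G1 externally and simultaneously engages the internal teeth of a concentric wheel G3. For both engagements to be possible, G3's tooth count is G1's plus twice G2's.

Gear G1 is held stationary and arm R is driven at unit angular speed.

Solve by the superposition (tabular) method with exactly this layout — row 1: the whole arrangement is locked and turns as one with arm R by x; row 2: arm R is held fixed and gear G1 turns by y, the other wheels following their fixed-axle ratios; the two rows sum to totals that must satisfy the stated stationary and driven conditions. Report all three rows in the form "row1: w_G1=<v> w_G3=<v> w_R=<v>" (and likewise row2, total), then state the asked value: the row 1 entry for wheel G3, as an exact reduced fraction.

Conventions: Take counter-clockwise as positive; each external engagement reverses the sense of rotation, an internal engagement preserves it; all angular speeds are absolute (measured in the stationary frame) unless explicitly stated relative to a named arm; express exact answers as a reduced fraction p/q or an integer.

planetary set (13T centre, 30T on arm, 73T internal) — Willis relation
row 1: whole set turns with the arm by x
row 2 (arm held, sun turns y): ω_ring = −(13/73)·y, ω_arm = 0
boundary: total ω_sun = x + y = 0 and total ω_arm = x = 1  ⇒  y = -1, x = 1
row 2 ring = −(13/73)·(-1) = 13/73
totals (row 1 + row 2): sun 1 + (-1) = 0, ring 1 + 13/73 = 86/73, arm 1 + 0 = 1
asked cell (row1, ring) = 1

row1: w_G1=1 w_G3=1 w_R=1
row2: w_G1=-1 w_G3=13/73 w_R=0
total: w_G1=0 w_G3=86/73 w_R=1
asked value: 1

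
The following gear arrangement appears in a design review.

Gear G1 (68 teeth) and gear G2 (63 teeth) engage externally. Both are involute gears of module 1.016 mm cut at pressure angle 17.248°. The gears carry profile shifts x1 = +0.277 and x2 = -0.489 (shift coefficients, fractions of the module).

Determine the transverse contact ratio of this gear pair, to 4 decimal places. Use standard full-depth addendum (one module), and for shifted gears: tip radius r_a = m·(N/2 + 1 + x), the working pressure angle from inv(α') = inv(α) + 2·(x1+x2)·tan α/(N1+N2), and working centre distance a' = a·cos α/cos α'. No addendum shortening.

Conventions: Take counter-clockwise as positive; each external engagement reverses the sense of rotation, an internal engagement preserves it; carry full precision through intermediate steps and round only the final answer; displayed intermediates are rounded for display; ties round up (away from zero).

topology: single-mesh involute geometry — m = 1.016, 68T/63T pair
base radii: r_b1 = 32.990567, r_b2 = 30.564790
tip radii: r_a1 = 35.841432, r_a2 = 32.523176
inv(α') = inv(17.248°) + 2·(+0.277-0.489)·tan α/(68+63) = 0.00843071  ⇒  α' = 16.62730°
a' = a·cos α / cos α' = 66.5480·cos 17.248°/cos 16.62730° = 66.328807
action lengths: √(r_a1²−r_b1²) = 14.008239, √(r_a2²−r_b2²) = 11.115332
base pitch p_b = π·m·cos α = 3.048321
CR = (14.008239 + 11.115332 − 66.328807·sin 16.62730°)/3.048321 = 2.015508
contact ratio ≈ 2.0155

2.0155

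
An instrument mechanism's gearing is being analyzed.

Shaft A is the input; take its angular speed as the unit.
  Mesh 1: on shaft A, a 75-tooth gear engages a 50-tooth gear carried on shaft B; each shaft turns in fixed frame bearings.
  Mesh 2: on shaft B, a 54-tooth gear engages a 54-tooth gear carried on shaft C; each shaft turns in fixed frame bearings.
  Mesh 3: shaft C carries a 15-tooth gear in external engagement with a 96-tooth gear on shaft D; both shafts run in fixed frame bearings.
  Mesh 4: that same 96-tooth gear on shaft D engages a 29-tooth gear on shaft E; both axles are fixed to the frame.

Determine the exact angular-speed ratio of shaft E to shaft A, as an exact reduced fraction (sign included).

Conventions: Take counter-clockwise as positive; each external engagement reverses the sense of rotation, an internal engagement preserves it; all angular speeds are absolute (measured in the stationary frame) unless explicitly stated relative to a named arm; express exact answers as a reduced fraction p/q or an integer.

45/58

class = fixed-axis compound train [4 meshes; 4 ratios multiply, 4 sense flips]
mesh 1 [75T→50T]: running ratio 3/2, sense −
mesh 2 [54T→54T]: running ratio 3/2, sense +
mesh 3 [15T→96T]: running ratio 15/64, sense −
mesh 4 [96T→29T]: running ratio 45/58, sense +
ω_out/ω_in = 45/58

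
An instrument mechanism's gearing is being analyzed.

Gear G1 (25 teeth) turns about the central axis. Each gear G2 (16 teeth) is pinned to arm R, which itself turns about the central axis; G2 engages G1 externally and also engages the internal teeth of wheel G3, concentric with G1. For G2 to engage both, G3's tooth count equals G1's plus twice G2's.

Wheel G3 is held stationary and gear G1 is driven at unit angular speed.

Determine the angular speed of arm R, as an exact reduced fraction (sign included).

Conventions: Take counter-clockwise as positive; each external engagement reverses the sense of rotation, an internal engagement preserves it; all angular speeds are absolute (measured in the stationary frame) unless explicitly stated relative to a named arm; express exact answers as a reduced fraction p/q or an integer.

25/82

class = planetary set [G3 = 25+2·16 = 57; Willis about the carrier]
ring teeth: 25 + 2·16 = 57
25(ω_sun−ω_arm) = −57(ω_ring−ω_arm),  ω_ring = 0, ω_sun = 1
25(1−ω_arm) = −57(0−ω_arm)  ⇒  82·ω_arm = 25  ⇒  ω_arm = 25/82
exact speed ratio = 25/82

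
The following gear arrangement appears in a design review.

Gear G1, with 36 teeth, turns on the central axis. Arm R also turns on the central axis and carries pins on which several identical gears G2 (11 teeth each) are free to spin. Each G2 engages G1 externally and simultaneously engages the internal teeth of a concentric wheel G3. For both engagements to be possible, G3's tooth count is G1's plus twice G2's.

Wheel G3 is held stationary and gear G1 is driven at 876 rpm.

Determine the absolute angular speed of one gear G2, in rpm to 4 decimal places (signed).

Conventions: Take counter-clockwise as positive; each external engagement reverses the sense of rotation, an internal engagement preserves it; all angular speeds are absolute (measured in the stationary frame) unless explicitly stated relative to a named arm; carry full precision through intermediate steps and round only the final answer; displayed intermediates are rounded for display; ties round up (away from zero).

class = planetary set [G3 = 36+2·11 = 58; Willis about the carrier]
normalise by the input: solve with ω_sun = 1, then scale by 876 rpm
ring teeth: 36 + 2·11 = 58
36(ω_sun−ω_arm) = −58(ω_ring−ω_arm),  ω_ring = 0, ω_sun = 1
36(1−ω_arm) = −58(0−ω_arm)  ⇒  94·ω_arm = 36  ⇒  ω_arm = 18/47
sun–planet mesh: 36·(1−18/47) = −11·(ω_p−ω_arm)  ⇒  ω_p−ω_arm = -1044/517
ω_p = 18/47 − 1044/517 = -18/11
scale: ω_p = -18/11 × 876 rpm = -1433.4545 rpm

-1433.4545 rpm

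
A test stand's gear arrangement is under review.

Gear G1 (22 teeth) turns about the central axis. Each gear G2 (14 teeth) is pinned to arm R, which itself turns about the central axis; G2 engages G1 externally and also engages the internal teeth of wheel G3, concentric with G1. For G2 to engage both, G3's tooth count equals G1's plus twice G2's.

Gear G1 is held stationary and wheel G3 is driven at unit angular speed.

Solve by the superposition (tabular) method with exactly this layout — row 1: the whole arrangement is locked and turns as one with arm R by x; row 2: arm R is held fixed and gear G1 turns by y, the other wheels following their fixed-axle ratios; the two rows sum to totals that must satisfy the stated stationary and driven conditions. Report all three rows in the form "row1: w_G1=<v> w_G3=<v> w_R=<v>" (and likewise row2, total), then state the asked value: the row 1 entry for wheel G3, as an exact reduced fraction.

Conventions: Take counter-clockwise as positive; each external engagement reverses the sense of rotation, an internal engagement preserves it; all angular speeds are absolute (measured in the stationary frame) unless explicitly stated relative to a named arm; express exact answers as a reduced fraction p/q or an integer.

recognized (axles ride arm R): planetary set, 22/14/50 teeth
superposition row 1 [locked train]: every member turns x
row 2 — arm fixed, fixed-axis ratios: sun y, ring −(22/50)·y, arm 0
boundary: total ω_sun = x + y = 0 and total ω_ring = x − (22/50)·y = 1  ⇒  y = -25/36, x = 25/36
row 2 ring = −(22/50)·(-25/36) = 11/36
totals (row 1 + row 2): sun 25/36 + (-25/36) = 0, ring 25/36 + 11/36 = 1, arm 25/36 + 0 = 25/36
asked cell (row1, ring) = 25/36

row1: w_G1=25/36 w_G3=25/36 w_R=25/36
row2: w_G1=-25/36 w_G3=11/36 w_R=0
total: w_G1=0 w_G3=1 w_R=25/36
asked value: 25/36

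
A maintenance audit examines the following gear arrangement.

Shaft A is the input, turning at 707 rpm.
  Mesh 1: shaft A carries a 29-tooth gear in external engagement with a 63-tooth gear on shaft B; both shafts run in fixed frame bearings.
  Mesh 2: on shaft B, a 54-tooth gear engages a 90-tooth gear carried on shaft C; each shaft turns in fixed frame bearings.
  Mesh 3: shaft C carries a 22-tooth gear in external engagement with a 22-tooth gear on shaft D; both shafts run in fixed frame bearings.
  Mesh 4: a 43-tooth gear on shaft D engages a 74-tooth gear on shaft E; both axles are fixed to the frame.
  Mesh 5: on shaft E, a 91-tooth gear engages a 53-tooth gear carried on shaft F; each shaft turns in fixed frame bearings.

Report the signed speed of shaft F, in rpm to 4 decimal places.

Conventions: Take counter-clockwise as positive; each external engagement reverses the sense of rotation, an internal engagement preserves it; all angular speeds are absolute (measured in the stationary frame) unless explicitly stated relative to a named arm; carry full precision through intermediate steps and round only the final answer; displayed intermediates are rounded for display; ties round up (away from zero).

-194.8186 rpm

class = fixed-axis compound train [5 meshes; 5 ratios multiply, 5 sense flips]
mesh 1 [29T→63T]: ω = 707.0000×29/63 = 325.4444 rpm, sense flips to −
mesh 2 [54T→90T]: ω = 325.4444×54/90 = 195.2667 rpm, sense flips to +
mesh 3 [22T→22T]: ω = 195.2667×22/22 = 195.2667 rpm, sense flips to −
mesh 4 [43T→74T]: ω = 195.2667×43/74 = 113.4658 rpm, sense flips to +
mesh 5 [91T→53T]: ω = 113.4658×91/53 = 194.8186 rpm, sense flips to −
signed output speed = -194.8186 rpm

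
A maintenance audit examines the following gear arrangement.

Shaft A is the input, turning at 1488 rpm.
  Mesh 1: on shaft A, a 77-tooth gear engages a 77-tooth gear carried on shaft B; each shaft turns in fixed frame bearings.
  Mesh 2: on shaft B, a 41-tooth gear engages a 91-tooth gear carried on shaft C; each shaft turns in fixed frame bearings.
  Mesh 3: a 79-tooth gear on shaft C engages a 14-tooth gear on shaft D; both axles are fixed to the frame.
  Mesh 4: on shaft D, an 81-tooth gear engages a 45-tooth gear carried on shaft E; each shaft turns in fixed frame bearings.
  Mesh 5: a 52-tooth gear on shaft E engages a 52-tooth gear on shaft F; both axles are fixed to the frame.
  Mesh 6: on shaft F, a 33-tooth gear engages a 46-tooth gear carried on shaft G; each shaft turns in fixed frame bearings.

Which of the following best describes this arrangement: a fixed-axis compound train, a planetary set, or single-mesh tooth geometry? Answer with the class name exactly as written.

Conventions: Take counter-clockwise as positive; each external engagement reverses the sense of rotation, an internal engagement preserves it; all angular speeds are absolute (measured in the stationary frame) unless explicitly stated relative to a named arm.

class = fixed-axis compound train [6 meshes; 6 ratios multiply, 6 sense flips]
classification: fixed-axis compound train

fixed-axis compound train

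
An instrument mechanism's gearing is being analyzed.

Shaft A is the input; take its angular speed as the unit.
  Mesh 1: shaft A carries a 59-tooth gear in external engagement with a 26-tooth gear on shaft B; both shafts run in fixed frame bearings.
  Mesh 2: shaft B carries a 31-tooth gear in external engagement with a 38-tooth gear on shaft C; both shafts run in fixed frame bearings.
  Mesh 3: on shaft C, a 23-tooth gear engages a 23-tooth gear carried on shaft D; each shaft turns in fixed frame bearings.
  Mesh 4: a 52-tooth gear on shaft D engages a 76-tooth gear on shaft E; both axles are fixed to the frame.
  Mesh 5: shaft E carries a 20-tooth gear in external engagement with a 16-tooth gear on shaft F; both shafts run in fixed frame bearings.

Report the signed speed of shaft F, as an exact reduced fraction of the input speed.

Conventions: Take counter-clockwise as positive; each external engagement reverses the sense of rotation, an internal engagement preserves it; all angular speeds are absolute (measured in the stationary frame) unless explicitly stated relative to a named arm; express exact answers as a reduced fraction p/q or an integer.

5-mesh fixed-axis compound train (all bearings frame-fixed)
mesh 1 [59T→26T]: |ω|/ω_in = 1×59/26 = 59/26, sense flips to −
mesh 2 [31T→38T]: |ω|/ω_in = (59/26)×31/38 = 1829/988, sense flips to +
mesh 3 [23T→23T]: |ω|/ω_in = (1829/988)×23/23 = 1829/988, sense flips to −
mesh 4 [52T→76T]: |ω|/ω_in = (1829/988)×52/76 = 1829/1444, sense flips to +
mesh 5 [20T→16T]: |ω|/ω_in = (1829/1444)×20/16 = 9145/5776, sense flips to −
signed output speed (× input speed) = -9145/5776

-9145/5776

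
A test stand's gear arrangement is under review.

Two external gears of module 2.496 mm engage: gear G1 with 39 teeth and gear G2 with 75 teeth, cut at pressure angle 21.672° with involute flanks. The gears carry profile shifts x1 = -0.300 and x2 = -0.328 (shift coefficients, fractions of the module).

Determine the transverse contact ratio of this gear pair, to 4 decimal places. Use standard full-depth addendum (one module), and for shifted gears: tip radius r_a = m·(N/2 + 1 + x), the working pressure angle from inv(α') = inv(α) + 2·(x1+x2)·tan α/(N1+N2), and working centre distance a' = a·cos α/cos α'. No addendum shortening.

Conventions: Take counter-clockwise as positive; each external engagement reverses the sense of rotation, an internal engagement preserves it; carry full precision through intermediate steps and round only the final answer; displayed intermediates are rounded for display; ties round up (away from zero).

1.8115

topology: single-mesh involute geometry — m = 2.496, 39T/75T pair
base radii: r_b1 = 45.231530, r_b2 = 86.983711
tip radii: r_a1 = 50.419200, r_a2 = 95.277312
inv(α') = inv(21.672°) + 2·(-0.300-0.328)·tan α/(39+75) = 0.01475643  ⇒  α' = 19.93578°
a' = a·cos α / cos α' = 142.2720·cos 21.672°/cos 19.93578° = 140.643236
action lengths: √(r_a1²−r_b1²) = 22.275647, √(r_a2²−r_b2²) = 38.879303
base pitch p_b = π·m·cos α = 7.287130
CR = (22.275647 + 38.879303 − 140.643236·sin 19.93578°)/7.287130 = 1.811452
contact ratio ≈ 1.8115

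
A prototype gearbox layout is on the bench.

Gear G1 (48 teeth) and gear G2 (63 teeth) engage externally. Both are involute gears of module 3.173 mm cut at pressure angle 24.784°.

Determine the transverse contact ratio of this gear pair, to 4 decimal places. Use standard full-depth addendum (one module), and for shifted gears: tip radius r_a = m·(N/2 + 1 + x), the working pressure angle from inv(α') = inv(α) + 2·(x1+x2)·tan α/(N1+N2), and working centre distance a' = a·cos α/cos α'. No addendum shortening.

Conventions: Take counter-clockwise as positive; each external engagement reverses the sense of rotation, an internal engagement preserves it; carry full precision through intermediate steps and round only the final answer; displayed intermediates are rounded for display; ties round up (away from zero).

1.5532

topology: single-mesh involute geometry — m = 3.173, 48T/63T pair
base radii: r_b1 = 69.137988, r_b2 = 90.743609
tip radii: r_a1 = 79.325000, r_a2 = 103.122500
no profile shift: α' = α, a' = a
action lengths: √(r_a1²−r_b1²) = 38.889514, √(r_a2²−r_b2²) = 48.988238
base pitch p_b = π·m·cos α = 9.050141
CR = (38.889514 + 48.988238 − 176.101500·sin 24.78400°)/9.050141 = 1.553153
contact ratio ≈ 1.5532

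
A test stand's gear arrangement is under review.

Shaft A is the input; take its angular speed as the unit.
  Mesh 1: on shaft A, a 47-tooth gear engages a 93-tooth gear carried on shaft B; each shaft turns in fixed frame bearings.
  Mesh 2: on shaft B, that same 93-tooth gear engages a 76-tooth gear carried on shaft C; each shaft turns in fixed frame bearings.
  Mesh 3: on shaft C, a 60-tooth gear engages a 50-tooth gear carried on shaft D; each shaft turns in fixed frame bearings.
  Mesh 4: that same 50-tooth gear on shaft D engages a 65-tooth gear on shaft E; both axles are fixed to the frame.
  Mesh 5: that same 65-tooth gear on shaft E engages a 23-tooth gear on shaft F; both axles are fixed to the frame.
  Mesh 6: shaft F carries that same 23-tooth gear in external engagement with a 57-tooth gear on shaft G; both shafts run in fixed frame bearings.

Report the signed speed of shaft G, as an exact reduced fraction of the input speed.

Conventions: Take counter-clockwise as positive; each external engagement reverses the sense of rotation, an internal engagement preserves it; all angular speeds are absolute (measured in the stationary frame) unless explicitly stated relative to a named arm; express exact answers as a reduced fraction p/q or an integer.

6-mesh fixed-axis compound train (all bearings frame-fixed)
mesh 1 [47T→93T]: |ω|/ω_in = 1×47/93 = 47/93, sense flips to −
mesh 2 [93T→76T]: |ω|/ω_in = (47/93)×93/76 = 47/76, sense flips to +
mesh 3 [60T→50T]: |ω|/ω_in = (47/76)×60/50 = 141/190, sense flips to −
mesh 4 [50T→65T]: |ω|/ω_in = (141/190)×50/65 = 141/247, sense flips to +
mesh 5 [65T→23T]: |ω|/ω_in = (141/247)×65/23 = 705/437, sense flips to −
mesh 6 [23T→57T]: |ω|/ω_in = (705/437)×23/57 = 235/361, sense flips to +
signed output speed (× input speed) = 235/361

235/361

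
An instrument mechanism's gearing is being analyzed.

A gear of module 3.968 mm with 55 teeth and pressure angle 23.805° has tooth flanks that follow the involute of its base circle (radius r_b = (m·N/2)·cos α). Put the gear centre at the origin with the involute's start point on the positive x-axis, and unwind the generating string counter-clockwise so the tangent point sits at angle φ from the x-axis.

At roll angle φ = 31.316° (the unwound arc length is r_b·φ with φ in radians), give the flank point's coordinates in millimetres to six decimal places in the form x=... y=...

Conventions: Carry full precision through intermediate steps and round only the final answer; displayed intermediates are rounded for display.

single-mesh involute tooth geometry (55T wheel at module 3.968)
pitch radius r_p = m·N/2 = 3.968·55/2 = 109.120000
base radius r_b = r_p·cos α = 109.120000·cos 23.805° = 99.836556
roll angle φ = 31.316° = 0.54656731 rad
x = r_b·(cos φ + φ·sin φ) = 113.653565
y = r_b·(sin φ − φ·cos φ) = 5.273142

x=113.653565 y=5.273142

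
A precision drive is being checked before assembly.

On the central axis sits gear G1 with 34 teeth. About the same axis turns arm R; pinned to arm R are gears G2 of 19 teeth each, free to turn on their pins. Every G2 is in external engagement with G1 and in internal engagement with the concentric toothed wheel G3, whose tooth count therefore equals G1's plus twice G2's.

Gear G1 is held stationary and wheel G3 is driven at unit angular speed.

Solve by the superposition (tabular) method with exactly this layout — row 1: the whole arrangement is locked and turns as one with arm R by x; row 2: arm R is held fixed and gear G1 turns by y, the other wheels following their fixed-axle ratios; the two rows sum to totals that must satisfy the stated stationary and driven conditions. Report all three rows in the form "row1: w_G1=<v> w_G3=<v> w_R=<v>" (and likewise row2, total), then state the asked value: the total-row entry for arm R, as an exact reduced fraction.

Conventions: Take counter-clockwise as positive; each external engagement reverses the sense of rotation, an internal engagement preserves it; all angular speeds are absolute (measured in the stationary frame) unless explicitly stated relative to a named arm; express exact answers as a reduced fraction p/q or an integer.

row1: w_G1=36/53 w_G3=36/53 w_R=36/53
row2: w_G1=-36/53 w_G3=17/53 w_R=0
total: w_G1=0 w_G3=1 w_R=36/53
asked value: 36/53

recognized (axles ride arm R): planetary set, 34/19/72 teeth
row 1 — lock + rotate with arm: ω_sun = ω_ring = ω_arm = x
superposition row 2 [arm held]: sun y, ring −(34/72)·y, arm 0
boundary: total ω_sun = x + y = 0 and total ω_ring = x − (34/72)·y = 1  ⇒  y = -36/53, x = 36/53
row 2 ring = −(34/72)·(-36/53) = 17/53
totals (row 1 + row 2): sun 36/53 + (-36/53) = 0, ring 36/53 + 17/53 = 1, arm 36/53 + 0 = 36/53
asked cell (total, arm) = 36/53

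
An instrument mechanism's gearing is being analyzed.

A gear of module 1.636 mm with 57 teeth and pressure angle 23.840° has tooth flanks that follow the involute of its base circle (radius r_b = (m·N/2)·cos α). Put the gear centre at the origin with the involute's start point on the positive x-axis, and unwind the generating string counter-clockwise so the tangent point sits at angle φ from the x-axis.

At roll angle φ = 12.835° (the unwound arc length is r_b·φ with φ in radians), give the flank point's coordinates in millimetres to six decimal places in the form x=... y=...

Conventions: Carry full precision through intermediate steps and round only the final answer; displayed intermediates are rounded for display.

recognized (one wheel, involute flank): single-mesh tooth geometry, m = 1.636, N = 57
pitch radius r_p = m·N/2 = 1.636·57/2 = 46.626000
base radius r_b = r_p·cos α = 46.626000·cos 23.840° = 42.647763
roll angle φ = 12.835° = 0.22401301 rad
x = r_b·(cos φ + φ·sin φ) = 43.704447
y = r_b·(sin φ − φ·cos φ) = 0.159006

x=43.704447 y=0.159006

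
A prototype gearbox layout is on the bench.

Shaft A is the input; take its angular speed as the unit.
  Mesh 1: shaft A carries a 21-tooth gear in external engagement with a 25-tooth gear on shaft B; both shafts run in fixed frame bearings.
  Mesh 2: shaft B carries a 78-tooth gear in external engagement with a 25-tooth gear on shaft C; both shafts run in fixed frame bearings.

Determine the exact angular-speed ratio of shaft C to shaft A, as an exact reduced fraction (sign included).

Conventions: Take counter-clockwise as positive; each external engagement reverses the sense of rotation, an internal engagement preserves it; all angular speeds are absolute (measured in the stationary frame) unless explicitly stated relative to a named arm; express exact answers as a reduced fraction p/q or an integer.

class = fixed-axis compound train [2 meshes; 2 ratios multiply, 2 sense flips]
mesh 1 [21T→25T]: running ratio 21/25, sense −
mesh 2 [78T→25T]: running ratio 1638/625, sense +
ω_out/ω_in = 1638/625

1638/625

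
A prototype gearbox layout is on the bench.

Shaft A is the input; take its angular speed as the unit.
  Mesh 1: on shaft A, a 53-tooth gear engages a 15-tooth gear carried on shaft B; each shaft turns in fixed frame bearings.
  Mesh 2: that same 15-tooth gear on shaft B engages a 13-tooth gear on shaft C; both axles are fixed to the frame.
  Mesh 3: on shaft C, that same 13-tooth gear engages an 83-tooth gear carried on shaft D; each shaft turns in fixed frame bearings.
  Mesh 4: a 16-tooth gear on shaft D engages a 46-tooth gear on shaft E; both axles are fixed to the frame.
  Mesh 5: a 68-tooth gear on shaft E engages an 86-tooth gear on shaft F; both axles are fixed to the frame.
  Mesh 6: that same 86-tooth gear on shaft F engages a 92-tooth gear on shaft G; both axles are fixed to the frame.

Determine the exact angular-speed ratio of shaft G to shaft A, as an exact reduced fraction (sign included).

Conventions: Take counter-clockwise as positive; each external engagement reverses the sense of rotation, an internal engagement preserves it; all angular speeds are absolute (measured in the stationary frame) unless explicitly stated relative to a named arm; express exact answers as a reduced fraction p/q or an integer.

7208/43907

class = fixed-axis compound train [6 meshes; 6 ratios multiply, 6 sense flips]
mesh 1 [53T→15T]: running ratio 53/15, sense −
mesh 2 [15T→13T]: running ratio 53/13, sense +
mesh 3 [13T→83T]: running ratio 53/83, sense −
mesh 4 [16T→46T]: running ratio 424/1909, sense +
mesh 5 [68T→86T]: running ratio 14416/82087, sense −
mesh 6 [86T→92T]: running ratio 7208/43907, sense +
ω_out/ω_in = 7208/43907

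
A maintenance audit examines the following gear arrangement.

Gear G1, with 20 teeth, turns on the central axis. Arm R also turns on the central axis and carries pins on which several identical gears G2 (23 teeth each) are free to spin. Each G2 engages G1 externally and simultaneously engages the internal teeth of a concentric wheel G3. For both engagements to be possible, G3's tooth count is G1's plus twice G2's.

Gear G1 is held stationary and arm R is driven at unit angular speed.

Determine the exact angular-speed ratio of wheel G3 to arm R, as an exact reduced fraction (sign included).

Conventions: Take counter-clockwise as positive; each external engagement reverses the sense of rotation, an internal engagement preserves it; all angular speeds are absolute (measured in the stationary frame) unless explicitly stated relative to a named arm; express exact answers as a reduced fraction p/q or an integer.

43/33

topology: planetary set — G1 20T / G2 23T / G3 66T, arm = carrier (Willis)
ring teeth: 20 + 2·23 = 66
20(ω_sun−ω_arm) = −66(ω_ring−ω_arm),  ω_sun = 0, ω_arm = 1
ω_ring = 1 − (20/66)(0−1) = 43/33
ω_out/ω_in = 43/33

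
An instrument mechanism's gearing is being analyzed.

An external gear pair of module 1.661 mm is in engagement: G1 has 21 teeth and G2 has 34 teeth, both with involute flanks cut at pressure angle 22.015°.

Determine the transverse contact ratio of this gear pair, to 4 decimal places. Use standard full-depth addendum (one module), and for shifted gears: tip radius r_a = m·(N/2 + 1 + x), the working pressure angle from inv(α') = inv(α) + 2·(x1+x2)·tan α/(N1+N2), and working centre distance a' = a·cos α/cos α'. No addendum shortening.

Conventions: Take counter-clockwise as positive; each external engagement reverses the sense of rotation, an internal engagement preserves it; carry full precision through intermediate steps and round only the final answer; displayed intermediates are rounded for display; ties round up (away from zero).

1.5485

single-mesh involute tooth geometry (21T engaging 34T at module 1.661)
base radii: r_b1 = 16.168839, r_b2 = 26.178120
tip radii: r_a1 = 19.101500, r_a2 = 29.898000
no profile shift: α' = α, a' = a
action lengths: √(r_a1²−r_b1²) = 10.170346, √(r_a2²−r_b2²) = 14.442867
base pitch p_b = π·m·cos α = 4.837705
CR = (10.170346 + 14.442867 − 45.677500·sin 22.01500°)/4.837705 = 1.548468
contact ratio ≈ 1.5485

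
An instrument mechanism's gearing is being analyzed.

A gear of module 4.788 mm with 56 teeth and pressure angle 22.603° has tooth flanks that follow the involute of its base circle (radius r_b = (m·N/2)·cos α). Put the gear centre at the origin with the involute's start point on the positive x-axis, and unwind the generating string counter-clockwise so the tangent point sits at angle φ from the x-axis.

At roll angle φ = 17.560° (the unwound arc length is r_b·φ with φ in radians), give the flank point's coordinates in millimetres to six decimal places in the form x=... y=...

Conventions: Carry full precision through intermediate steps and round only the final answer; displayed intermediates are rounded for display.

x=129.443460 y=1.176530

single-mesh involute tooth geometry (56T wheel at module 4.788)
pitch radius r_p = m·N/2 = 4.788·56/2 = 134.064000
base radius r_b = r_p·cos α = 134.064000·cos 22.603° = 123.766557
roll angle φ = 17.560° = 0.30647982 rad
x = r_b·(cos φ + φ·sin φ) = 129.443460
y = r_b·(sin φ − φ·cos φ) = 1.176530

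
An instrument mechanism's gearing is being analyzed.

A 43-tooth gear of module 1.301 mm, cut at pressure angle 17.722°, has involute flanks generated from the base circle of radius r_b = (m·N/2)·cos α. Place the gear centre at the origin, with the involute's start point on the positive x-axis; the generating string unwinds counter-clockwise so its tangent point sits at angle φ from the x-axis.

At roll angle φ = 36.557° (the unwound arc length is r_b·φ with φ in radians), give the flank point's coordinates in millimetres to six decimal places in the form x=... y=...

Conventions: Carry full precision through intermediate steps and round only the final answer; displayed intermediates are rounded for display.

x=31.527848 y=2.214316

single-mesh involute tooth geometry (43T wheel at module 1.301)
pitch radius r_p = m·N/2 = 1.301·43/2 = 27.971500
base radius r_b = r_p·cos α = 27.971500·cos 17.722° = 26.644103
roll angle φ = 36.557° = 0.63804001 rad
x = r_b·(cos φ + φ·sin φ) = 31.527848
y = r_b·(sin φ − φ·cos φ) = 2.214316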